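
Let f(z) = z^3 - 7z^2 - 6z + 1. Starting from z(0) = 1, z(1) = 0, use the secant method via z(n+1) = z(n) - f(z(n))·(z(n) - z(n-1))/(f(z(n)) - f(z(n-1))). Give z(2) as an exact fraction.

1/12

f(1) = -11, f(0) = 1. z(2) = 0 - 1·(0 - 1)/(1 - (-11)) = 1/12.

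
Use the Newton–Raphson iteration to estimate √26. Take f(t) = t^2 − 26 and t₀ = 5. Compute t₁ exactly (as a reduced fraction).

51/10

f'(t) = 2t.
f(5) = −1, f'(5) = 10, so t₁ = 5 − (−1)/10 = 51/10.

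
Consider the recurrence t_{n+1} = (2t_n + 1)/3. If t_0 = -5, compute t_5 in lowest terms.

t_1 = (2·(-5) + 1)/3 = -3.
t_2 = (2·(-3) + 1)/3 = -5/3.
t_3 = (2·(-5/3) + 1)/3 = -7/9.
t_4 = (2·(-7/9) + 1)/3 = -5/27.
t_5 = (2·(-5/27) + 1)/3 = 17/81.

17/81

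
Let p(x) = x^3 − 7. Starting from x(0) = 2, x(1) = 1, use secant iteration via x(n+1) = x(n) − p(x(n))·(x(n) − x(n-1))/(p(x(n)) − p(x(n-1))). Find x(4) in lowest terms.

10814185/5656543

p(2) = 1, p(1) = −6. x(2) = 1 − (−6)·(1 − 2)/((−6) − 1) = 13/7.
p(1) = −6, p(13/7) = −204/343. x(3) = (13/7) − (−204/343)·((13/7) − 1)/((−204/343) − (−6)) = 201/103.
p(13/7) = −204/343, p(201/103) = 471512/1092727. x(4) = (201/103) − (471512/1092727)·((201/103) − (13/7))/((471512/1092727) − (−204/343)) = 10814185/5656543.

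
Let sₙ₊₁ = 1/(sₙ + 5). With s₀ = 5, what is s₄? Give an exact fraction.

265/1376

s₁ = 1/(5 + 5) = 1/10.
s₂ = 1/(1/10 + 5) = 10/51.
s₃ = 1/(10/51 + 5) = 51/265.
s₄ = 1/(51/265 + 5) = 265/1376.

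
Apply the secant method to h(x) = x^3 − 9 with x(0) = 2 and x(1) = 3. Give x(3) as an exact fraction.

h(2) = −1, h(3) = 18. x(2) = 3 − 18·(3 − 2)/(18 − (−1)) = 39/19.
h(3) = 18, h(39/19) = −2412/6859. x(3) = (39/19) − (−2412/6859)·((39/19) − 3)/((−2412/6859) − 18) = 1609/777.

1609/777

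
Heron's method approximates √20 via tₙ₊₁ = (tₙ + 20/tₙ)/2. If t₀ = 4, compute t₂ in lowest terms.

161/36

t₁ = (4 + 20/4)/2 = 9/2.
t₂ = (9/2 + 20/(9/2))/2 = 161/36.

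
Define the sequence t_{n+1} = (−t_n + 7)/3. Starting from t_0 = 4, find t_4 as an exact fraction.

16/9

t_1 = (−4 + 7)/3 = 1.
t_2 = (−1 + 7)/3 = 2.
t_3 = (−2 + 7)/3 = 5/3.
t_4 = (−(5/3) + 7)/3 = 16/9.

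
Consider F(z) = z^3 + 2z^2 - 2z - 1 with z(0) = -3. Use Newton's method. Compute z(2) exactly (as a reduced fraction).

F'(z) = 3z^2 + 4z - 2.
F(-3) = -4, F'(-3) = 13, so z(1) = (-3) - (-4)/13 = -35/13.
F(-35/13) = -1392/2197, F'(-35/13) = 1517/169, so z(2) = (-35/13) - (-1392/2197)/(1517/169) = -51703/19721.

-51703/19721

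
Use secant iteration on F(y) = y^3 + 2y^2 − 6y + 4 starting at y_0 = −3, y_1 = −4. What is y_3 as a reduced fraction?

F(−3) = 13, F(−4) = −4. y_2 = (−4) − (−4)·((−4) − (−3))/((−4) − 13) = −64/17.
F(−4) = −4, F(−64/17) = 7748/4913. y_3 = (−64/17) − (7748/4913)·((−64/17) − (−4))/((7748/4913) − (−4)) = −13122/3425.

−13122/3425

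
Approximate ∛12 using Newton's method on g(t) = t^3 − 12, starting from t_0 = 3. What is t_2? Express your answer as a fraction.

7511/3267

g'(t) = 3t^2.
g(3) = 15, g'(3) = 27, so t_1 = 3 − 15/27 = 22/9.
g(22/9) = 1900/729, g'(22/9) = 484/27, so t_2 = (22/9) − (1900/729)/(484/27) = 7511/3267.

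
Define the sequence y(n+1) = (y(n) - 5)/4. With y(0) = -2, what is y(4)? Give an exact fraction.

y(1) = ((-2) - 5)/4 = -7/4.
y(2) = ((-7/4) - 5)/4 = -27/16.
y(3) = ((-27/16) - 5)/4 = -107/64.
y(4) = ((-107/64) - 5)/4 = -427/256.

-427/256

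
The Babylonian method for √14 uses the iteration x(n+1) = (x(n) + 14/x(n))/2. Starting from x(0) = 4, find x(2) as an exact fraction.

449/120

x(1) = (4 + 14/4)/2 = 15/4.
x(2) = (15/4 + 14/(15/4))/2 = 449/120.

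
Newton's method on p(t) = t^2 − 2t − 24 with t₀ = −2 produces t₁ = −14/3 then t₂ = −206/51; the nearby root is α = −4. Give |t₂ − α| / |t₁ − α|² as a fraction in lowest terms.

3/34

t₁ − α = −14/3 − (−4) = −14/3 + 4 = −2/3, so |t₁ − α| = 2/3.
t₂ − α = −206/51 − (−4) = −206/51 + 4 = −2/51, so |t₂ − α| = 2/51.
|t₁ − α|² = 4/9.
Ratio = (2/51) / (4/9) = 3/34.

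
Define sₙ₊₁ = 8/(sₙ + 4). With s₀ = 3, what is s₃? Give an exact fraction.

s₁ = 8/(3 + 4) = 8/7.
s₂ = 8/(8/7 + 4) = 14/9.
s₃ = 8/(14/9 + 4) = 36/25.

36/25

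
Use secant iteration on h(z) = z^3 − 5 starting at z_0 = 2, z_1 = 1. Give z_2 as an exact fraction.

h(2) = 3, h(1) = −4. z_2 = 1 − (−4)·(1 − 2)/((−4) − 3) = 11/7.

11/7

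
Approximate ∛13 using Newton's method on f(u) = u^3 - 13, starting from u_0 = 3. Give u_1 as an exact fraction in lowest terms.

67/27

f'(u) = 3u^2.
f(3) = 14, f'(3) = 27, so u_1 = 3 - 14/27 = 67/27.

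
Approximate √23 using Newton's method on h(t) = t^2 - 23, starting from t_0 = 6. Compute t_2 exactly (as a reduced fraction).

6793/1416

h'(t) = 2t.
h(6) = 13, h'(6) = 12, so t_1 = 6 - 13/12 = 59/12.
h(59/12) = 169/144, h'(59/12) = 59/6, so t_2 = (59/12) - (169/144)/(59/6) = 6793/1416.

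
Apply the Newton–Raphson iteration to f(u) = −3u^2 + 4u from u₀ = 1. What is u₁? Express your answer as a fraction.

f'(u) = −6u + 4.
f(1) = 1, f'(1) = −2, so u₁ = 1 − 1/(−2) = 3/2.

3/2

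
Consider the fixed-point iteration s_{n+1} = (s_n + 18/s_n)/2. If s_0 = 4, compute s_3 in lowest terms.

s_1 = (4 + 18/4)/2 = 17/4.
s_2 = (17/4 + 18/(17/4))/2 = 577/136.
s_3 = (577/136 + 18/(577/136))/2 = 665857/156944.

665857/156944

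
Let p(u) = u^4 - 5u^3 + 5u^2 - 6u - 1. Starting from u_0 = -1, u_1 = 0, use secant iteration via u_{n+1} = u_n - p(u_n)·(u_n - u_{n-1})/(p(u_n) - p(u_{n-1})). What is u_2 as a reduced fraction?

p(-1) = 16, p(0) = -1. u_2 = 0 - (-1)·(0 - (-1))/((-1) - 16) = -1/17.

-1/17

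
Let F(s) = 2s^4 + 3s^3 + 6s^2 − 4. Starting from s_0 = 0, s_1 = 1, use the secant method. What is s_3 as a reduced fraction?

F(0) = −4, F(1) = 7. s_2 = 1 − 7·(1 − 0)/(7 − (−4)) = 4/11.
F(1) = 7, F(4/11) = −44324/14641. s_3 = (4/11) − (−44324/14641)·((4/11) − 1)/((−44324/14641) − 7) = 11656/20973.

11656/20973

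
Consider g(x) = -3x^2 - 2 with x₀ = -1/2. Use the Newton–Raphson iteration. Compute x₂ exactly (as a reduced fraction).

g'(x) = -6x.
g(-1/2) = -11/4, g'(-1/2) = 3, so x₁ = (-1/2) - (-11/4)/3 = 5/12.
g(5/12) = -121/48, g'(5/12) = -5/2, so x₂ = (5/12) - (-121/48)/(-5/2) = -71/120.

-71/120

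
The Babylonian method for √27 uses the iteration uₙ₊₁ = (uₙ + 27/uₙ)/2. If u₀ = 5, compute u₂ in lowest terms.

u₁ = (5 + 27/5)/2 = 26/5.
u₂ = (26/5 + 27/(26/5))/2 = 1351/260.

1351/260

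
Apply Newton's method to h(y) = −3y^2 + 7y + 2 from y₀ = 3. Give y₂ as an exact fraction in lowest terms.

h'(y) = −6y + 7.
h(3) = −4, h'(3) = −11, so y₁ = 3 − (−4)/(−11) = 29/11.
h(29/11) = −48/121, h'(29/11) = −97/11, so y₂ = (29/11) − (−48/121)/(−97/11) = 2765/1067.

2765/1067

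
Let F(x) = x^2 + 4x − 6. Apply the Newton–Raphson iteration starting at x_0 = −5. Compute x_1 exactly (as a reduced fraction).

F'(x) = 2x + 4.
F(−5) = −1, F'(−5) = −6, so x_1 = (−5) − (−1)/(−6) = −31/6.

−31/6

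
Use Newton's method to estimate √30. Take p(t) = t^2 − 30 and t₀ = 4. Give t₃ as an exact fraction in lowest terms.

p'(t) = 2t.
p(4) = −14, p'(4) = 8, so t₁ = 4 − (−14)/8 = 23/4.
p(23/4) = 49/16, p'(23/4) = 23/2, so t₂ = (23/4) − (49/16)/(23/2) = 1009/184.
p(1009/184) = 2401/33856, p'(1009/184) = 1009/92, so t₃ = (1009/184) − (2401/33856)/(1009/92) = 2033761/371312.

2033761/371312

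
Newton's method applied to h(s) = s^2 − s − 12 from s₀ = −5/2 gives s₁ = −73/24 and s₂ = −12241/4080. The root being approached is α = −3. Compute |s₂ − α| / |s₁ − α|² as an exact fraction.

s₁ − α = −73/24 − (−3) = −73/24 + 3 = −1/24, so |s₁ − α| = 1/24.
s₂ − α = −12241/4080 − (−3) = −12241/4080 + 3 = −1/4080, so |s₂ − α| = 1/4080.
|s₁ − α|² = 1/576.
Ratio = (1/4080) / (1/576) = 12/85.

12/85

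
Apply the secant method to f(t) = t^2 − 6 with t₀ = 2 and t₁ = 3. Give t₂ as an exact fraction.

12/5

f(2) = −2, f(3) = 3. t₂ = 3 − 3·(3 − 2)/(3 − (−2)) = 12/5.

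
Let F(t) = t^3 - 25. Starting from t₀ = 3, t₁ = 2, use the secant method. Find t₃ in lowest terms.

F(3) = 2, F(2) = -17. t₂ = 2 - (-17)·(2 - 3)/((-17) - 2) = 55/19.
F(2) = -17, F(55/19) = -5100/6859. t₃ = (55/19) - (-5100/6859)·((55/19) - 2)/((-5100/6859) - (-17)) = 19255/6559.

19255/6559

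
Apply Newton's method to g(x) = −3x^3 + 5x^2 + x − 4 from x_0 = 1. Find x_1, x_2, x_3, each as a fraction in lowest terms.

g'(x) = −9x^2 + 10x + 1.
g(1) = −1, g'(1) = 2, so x_1 = 1 − (−1)/2 = 3/2.
g(3/2) = −11/8, g'(3/2) = −17/4, so x_2 = (3/2) − (−11/8)/(−17/4) = 20/17.
g(20/17) = −3872/4913, g'(20/17) = 89/289, so x_3 = (20/17) − (−3872/4913)/(89/289) = 5652/1513.

x_1 = 3/2, x_2 = 20/17, x_3 = 5652/1513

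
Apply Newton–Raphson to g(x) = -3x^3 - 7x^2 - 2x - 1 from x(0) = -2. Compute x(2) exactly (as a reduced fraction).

-12848/6145

g'(x) = -9x^2 - 14x - 2.
g(-2) = -1, g'(-2) = -10, so x(1) = (-2) - (-1)/(-10) = -21/10.
g(-21/10) = 113/1000, g'(-21/10) = -1229/100, so x(2) = (-21/10) - (113/1000)/(-1229/100) = -12848/6145.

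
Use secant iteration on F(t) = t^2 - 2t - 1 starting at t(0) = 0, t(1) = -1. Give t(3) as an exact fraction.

F(0) = -1, F(-1) = 2. t(2) = (-1) - 2·((-1) - 0)/(2 - (-1)) = -1/3.
F(-1) = 2, F(-1/3) = -2/9. t(3) = (-1/3) - (-2/9)·((-1/3) - (-1))/((-2/9) - 2) = -2/5.

-2/5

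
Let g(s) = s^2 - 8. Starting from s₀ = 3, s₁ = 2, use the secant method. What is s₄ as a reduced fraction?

g(3) = 1, g(2) = -4. s₂ = 2 - (-4)·(2 - 3)/((-4) - 1) = 14/5.
g(2) = -4, g(14/5) = -4/25. s₃ = (14/5) - (-4/25)·((14/5) - 2)/((-4/25) - (-4)) = 17/6.
g(14/5) = -4/25, g(17/6) = 1/36. s₄ = (17/6) - (1/36)·((17/6) - (14/5))/((1/36) - (-4/25)) = 478/169.

478/169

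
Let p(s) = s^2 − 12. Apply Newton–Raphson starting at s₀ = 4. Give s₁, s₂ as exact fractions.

s₁ = 7/2, s₂ = 97/28

p'(s) = 2s.
p(4) = 4, p'(4) = 8, so s₁ = 4 − 4/8 = 7/2.
p(7/2) = 1/4, p'(7/2) = 7, so s₂ = (7/2) − (1/4)/7 = 97/28.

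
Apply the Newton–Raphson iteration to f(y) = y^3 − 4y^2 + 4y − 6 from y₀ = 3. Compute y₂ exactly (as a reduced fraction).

f'(y) = 3y^2 − 8y + 4.
f(3) = −3, f'(3) = 7, so y₁ = 3 − (−3)/7 = 24/7.
f(24/7) = 342/343, f'(24/7) = 580/49, so y₂ = (24/7) − (342/343)/(580/49) = 6789/2030.

6789/2030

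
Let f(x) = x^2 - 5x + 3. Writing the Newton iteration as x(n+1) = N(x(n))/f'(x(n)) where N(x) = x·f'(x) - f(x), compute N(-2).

f'(x) = 2x - 5.
N(x) = x·f'(x) - f(x) = x·(2x - 5) - (x^2 - 5x + 3) = x^2 - 3.
N(-2) = 1.

1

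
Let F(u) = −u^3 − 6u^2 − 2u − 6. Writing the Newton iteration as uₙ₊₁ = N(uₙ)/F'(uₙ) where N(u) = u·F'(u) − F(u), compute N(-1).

F'(u) = −3u^2 − 12u − 2.
N(u) = u·F'(u) − F(u) = u·(−3u^2 − 12u − 2) − (−u^3 − 6u^2 − 2u − 6) = −2u^3 − 6u^2 + 6.
N(-1) = 2.

2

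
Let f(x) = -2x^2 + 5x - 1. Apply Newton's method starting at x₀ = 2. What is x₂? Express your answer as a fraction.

89/39

f'(x) = -4x + 5.
f(2) = 1, f'(2) = -3, so x₁ = 2 - 1/(-3) = 7/3.
f(7/3) = -2/9, f'(7/3) = -13/3, so x₂ = (7/3) - (-2/9)/(-13/3) = 89/39.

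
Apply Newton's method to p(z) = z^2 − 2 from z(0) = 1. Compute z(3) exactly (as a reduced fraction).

577/408

p'(z) = 2z.
p(1) = −1, p'(1) = 2, so z(1) = 1 − (−1)/2 = 3/2.
p(3/2) = 1/4, p'(3/2) = 3, so z(2) = (3/2) − (1/4)/3 = 17/12.
p(17/12) = 1/144, p'(17/12) = 17/6, so z(3) = (17/12) − (1/144)/(17/6) = 577/408.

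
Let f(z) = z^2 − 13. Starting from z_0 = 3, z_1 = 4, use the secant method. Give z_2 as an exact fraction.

25/7

f(3) = −4, f(4) = 3. z_2 = 4 − 3·(4 − 3)/(3 − (−4)) = 25/7.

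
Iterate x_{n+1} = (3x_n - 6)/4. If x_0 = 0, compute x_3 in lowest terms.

-111/32

x_1 = (3·0 - 6)/4 = -3/2.
x_2 = (3·(-3/2) - 6)/4 = -21/8.
x_3 = (3·(-21/8) - 6)/4 = -111/32.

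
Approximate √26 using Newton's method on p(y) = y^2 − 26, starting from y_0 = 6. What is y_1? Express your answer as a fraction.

p'(y) = 2y.
p(6) = 10, p'(6) = 12, so y_1 = 6 − 10/12 = 31/6.

31/6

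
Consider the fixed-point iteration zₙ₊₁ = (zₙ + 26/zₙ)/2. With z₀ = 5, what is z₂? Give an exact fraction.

5201/1020

z₁ = (5 + 26/5)/2 = 51/10.
z₂ = (51/10 + 26/(51/10))/2 = 5201/1020.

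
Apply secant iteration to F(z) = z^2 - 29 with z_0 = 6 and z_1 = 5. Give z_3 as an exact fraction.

F(6) = 7, F(5) = -4. z_2 = 5 - (-4)·(5 - 6)/((-4) - 7) = 59/11.
F(5) = -4, F(59/11) = -28/121. z_3 = (59/11) - (-28/121)·((59/11) - 5)/((-28/121) - (-4)) = 307/57.

307/57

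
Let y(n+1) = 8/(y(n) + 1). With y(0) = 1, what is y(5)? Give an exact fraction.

424/157

y(1) = 8/(1 + 1) = 4.
y(2) = 8/(4 + 1) = 8/5.
y(3) = 8/(8/5 + 1) = 40/13.
y(4) = 8/(40/13 + 1) = 104/53.
y(5) = 8/(104/53 + 1) = 424/157.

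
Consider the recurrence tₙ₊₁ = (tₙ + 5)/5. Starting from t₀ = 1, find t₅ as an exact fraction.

t₁ = (1 + 5)/5 = 6/5.
t₂ = ((6/5) + 5)/5 = 31/25.
t₃ = ((31/25) + 5)/5 = 156/125.
t₄ = ((156/125) + 5)/5 = 781/625.
t₅ = ((781/625) + 5)/5 = 3906/3125.

3906/3125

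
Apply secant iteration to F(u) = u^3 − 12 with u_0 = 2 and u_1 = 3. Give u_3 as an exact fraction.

F(2) = −4, F(3) = 15. u_2 = 3 − 15·(3 − 2)/(15 − (−4)) = 42/19.
F(3) = 15, F(42/19) = −8220/6859. u_3 = (42/19) − (−8220/6859)·((42/19) − 3)/((−8220/6859) − 15) = 5602/2469.

5602/2469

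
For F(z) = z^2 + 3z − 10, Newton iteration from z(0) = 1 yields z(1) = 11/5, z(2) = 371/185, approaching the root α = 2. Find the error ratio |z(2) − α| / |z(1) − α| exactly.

z(1) − α = 11/5 − 2 = 1/5, so |z(1) − α| = 1/5.
z(2) − α = 371/185 − 2 = 1/185, so |z(2) − α| = 1/185.
Ratio = (1/185) / (1/5) = 1/37.

1/37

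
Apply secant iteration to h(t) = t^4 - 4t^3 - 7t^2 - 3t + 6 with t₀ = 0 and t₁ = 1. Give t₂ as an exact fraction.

6/13

h(0) = 6, h(1) = -7. t₂ = 1 - (-7)·(1 - 0)/((-7) - 6) = 6/13.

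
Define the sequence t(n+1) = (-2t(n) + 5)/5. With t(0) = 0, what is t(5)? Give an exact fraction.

t(1) = (-2·0 + 5)/5 = 1.
t(2) = (-2·1 + 5)/5 = 3/5.
t(3) = (-2·(3/5) + 5)/5 = 19/25.
t(4) = (-2·(19/25) + 5)/5 = 87/125.
t(5) = (-2·(87/125) + 5)/5 = 451/625.

451/625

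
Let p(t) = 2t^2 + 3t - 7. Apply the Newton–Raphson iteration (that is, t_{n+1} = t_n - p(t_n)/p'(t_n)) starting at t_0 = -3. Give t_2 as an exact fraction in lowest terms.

-1817/657

p'(t) = 4t + 3.
p(-3) = 2, p'(-3) = -9, so t_1 = (-3) - 2/(-9) = -25/9.
p(-25/9) = 8/81, p'(-25/9) = -73/9, so t_2 = (-25/9) - (8/81)/(-73/9) = -1817/657.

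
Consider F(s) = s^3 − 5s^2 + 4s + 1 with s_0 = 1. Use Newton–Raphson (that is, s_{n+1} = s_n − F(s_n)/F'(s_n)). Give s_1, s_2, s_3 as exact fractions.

s_1 = 4/3, s_2 = 139/108, s_3 = 3160907/2457054

F'(s) = 3s^2 − 10s + 4.
F(1) = 1, F'(1) = −3, so s_1 = 1 − 1/(−3) = 4/3.
F(4/3) = −5/27, F'(4/3) = −4, so s_2 = (4/3) − (−5/27)/(−4) = 139/108.
F(139/108) = −2825/1259712, F'(139/108) = −15167/3888, so s_3 = (139/108) − (−2825/1259712)/(−15167/3888) = 3160907/2457054.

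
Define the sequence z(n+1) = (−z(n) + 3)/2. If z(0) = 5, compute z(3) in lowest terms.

1/2

z(1) = (−5 + 3)/2 = −1.
z(2) = (−(−1) + 3)/2 = 2.
z(3) = (−2 + 3)/2 = 1/2.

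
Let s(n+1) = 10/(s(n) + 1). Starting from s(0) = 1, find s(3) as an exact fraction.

15/4

s(1) = 10/(1 + 1) = 5.
s(2) = 10/(5 + 1) = 5/3.
s(3) = 10/(5/3 + 1) = 15/4.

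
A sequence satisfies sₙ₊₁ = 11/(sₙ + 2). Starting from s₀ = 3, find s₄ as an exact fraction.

s₁ = 11/(3 + 2) = 11/5.
s₂ = 11/(11/5 + 2) = 55/21.
s₃ = 11/(55/21 + 2) = 231/97.
s₄ = 11/(231/97 + 2) = 1067/425.

1067/425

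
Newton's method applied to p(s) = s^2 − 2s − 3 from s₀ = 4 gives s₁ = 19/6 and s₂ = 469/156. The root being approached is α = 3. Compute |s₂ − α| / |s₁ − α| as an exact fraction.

s₁ − α = 19/6 − 3 = 1/6, so |s₁ − α| = 1/6.
s₂ − α = 469/156 − 3 = 1/156, so |s₂ − α| = 1/156.
Ratio = (1/156) / (1/6) = 1/26.

1/26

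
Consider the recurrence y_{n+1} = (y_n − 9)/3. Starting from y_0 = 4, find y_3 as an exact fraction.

−113/27

y_1 = (4 − 9)/3 = −5/3.
y_2 = ((−5/3) − 9)/3 = −32/9.
y_3 = ((−32/9) − 9)/3 = −113/27.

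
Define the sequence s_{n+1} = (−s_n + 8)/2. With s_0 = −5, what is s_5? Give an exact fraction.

s_1 = (−(−5) + 8)/2 = 13/2.
s_2 = (−(13/2) + 8)/2 = 3/4.
s_3 = (−(3/4) + 8)/2 = 29/8.
s_4 = (−(29/8) + 8)/2 = 35/16.
s_5 = (−(35/16) + 8)/2 = 93/32.

93/32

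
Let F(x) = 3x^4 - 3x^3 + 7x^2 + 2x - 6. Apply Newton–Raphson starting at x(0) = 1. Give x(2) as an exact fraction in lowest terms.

F'(x) = 12x^3 - 9x^2 + 14x + 2.
F(1) = 3, F'(1) = 19, so x(1) = 1 - 3/19 = 16/19.
F(16/19) = 47610/130321, F'(16/19) = 99958/6859, so x(2) = (16/19) - (47610/130321)/(99958/6859) = 33733/41287.

33733/41287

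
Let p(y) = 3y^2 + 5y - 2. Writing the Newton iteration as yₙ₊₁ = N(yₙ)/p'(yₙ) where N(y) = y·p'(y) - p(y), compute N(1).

p'(y) = 6y + 5.
N(y) = y·p'(y) - p(y) = y·(6y + 5) - (3y^2 + 5y - 2) = 3y^2 + 2.
N(1) = 5.

5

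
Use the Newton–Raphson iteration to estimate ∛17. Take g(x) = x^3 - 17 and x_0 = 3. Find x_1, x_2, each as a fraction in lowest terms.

g'(x) = 3x^2.
g(3) = 10, g'(3) = 27, so x_1 = 3 - 10/27 = 71/27.
g(71/27) = 23300/19683, g'(71/27) = 5041/243, so x_2 = (71/27) - (23300/19683)/(5041/243) = 1050433/408321.

x_1 = 71/27, x_2 = 1050433/408321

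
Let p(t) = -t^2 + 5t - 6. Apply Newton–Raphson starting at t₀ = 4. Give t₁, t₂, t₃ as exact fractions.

p'(t) = -2t + 5.
p(4) = -2, p'(4) = -3, so t₁ = 4 - (-2)/(-3) = 10/3.
p(10/3) = -4/9, p'(10/3) = -5/3, so t₂ = (10/3) - (-4/9)/(-5/3) = 46/15.
p(46/15) = -16/225, p'(46/15) = -17/15, so t₃ = (46/15) - (-16/225)/(-17/15) = 766/255.

t₁ = 10/3, t₂ = 46/15, t₃ = 766/255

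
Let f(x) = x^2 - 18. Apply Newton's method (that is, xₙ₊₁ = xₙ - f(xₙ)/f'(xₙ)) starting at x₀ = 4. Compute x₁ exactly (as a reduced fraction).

17/4

f'(x) = 2x.
f(4) = -2, f'(4) = 8, so x₁ = 4 - (-2)/8 = 17/4.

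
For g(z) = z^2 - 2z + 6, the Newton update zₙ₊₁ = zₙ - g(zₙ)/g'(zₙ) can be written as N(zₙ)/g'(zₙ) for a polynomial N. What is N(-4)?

g'(z) = 2z - 2.
N(z) = z·g'(z) - g(z) = z·(2z - 2) - (z^2 - 2z + 6) = z^2 - 6.
N(-4) = 10.

10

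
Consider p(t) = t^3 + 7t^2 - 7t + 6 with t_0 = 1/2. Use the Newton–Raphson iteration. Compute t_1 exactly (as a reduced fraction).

-16/3

p'(t) = 3t^2 + 14t - 7.
p(1/2) = 35/8, p'(1/2) = 3/4, so t_1 = (1/2) - (35/8)/(3/4) = -16/3.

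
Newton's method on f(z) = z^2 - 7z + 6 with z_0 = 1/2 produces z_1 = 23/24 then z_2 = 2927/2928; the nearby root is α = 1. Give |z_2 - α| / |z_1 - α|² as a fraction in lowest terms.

12/61

z_1 - α = 23/24 - 1 = -1/24, so |z_1 - α| = 1/24.
z_2 - α = 2927/2928 - 1 = -1/2928, so |z_2 - α| = 1/2928.
|z_1 - α|² = 1/576.
Ratio = (1/2928) / (1/576) = 12/61.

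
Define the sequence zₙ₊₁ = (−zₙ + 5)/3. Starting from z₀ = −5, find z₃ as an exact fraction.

z₁ = (−(−5) + 5)/3 = 10/3.
z₂ = (−(10/3) + 5)/3 = 5/9.
z₃ = (−(5/9) + 5)/3 = 40/27.

40/27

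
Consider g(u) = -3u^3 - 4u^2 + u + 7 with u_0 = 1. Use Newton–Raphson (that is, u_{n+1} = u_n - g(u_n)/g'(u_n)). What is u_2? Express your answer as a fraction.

38323/36168

g'(u) = -9u^2 - 8u + 1.
g(1) = 1, g'(1) = -16, so u_1 = 1 - 1/(-16) = 17/16.
g(17/16) = -211/4096, g'(17/16) = -4521/256, so u_2 = (17/16) - (-211/4096)/(-4521/256) = 38323/36168.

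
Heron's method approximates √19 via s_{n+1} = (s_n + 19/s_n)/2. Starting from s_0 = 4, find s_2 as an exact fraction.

2441/560

s_1 = (4 + 19/4)/2 = 35/8.
s_2 = (35/8 + 19/(35/8))/2 = 2441/560.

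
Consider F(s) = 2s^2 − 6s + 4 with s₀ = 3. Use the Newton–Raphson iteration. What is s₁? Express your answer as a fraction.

7/3

F'(s) = 4s − 6.
F(3) = 4, F'(3) = 6, so s₁ = 3 − 4/6 = 7/3.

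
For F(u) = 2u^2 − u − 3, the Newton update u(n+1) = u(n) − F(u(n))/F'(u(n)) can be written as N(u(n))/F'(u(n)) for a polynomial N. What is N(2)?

F'(u) = 4u − 1.
N(u) = u·F'(u) − F(u) = u·(4u − 1) − (2u^2 − u − 3) = 2u^2 + 3.
N(2) = 11.

11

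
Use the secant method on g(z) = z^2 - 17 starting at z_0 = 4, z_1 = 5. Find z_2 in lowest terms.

g(4) = -1, g(5) = 8. z_2 = 5 - 8·(5 - 4)/(8 - (-1)) = 37/9.

37/9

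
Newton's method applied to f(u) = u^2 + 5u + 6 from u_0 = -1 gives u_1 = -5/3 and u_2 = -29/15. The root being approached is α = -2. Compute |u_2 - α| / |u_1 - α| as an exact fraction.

1/5

u_1 - α = -5/3 - (-2) = -5/3 + 2 = 1/3, so |u_1 - α| = 1/3.
u_2 - α = -29/15 - (-2) = -29/15 + 2 = 1/15, so |u_2 - α| = 1/15.
Ratio = (1/15) / (1/3) = 1/5.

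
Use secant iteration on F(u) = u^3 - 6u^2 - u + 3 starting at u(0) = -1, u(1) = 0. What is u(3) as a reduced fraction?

-4/3

F(-1) = -3, F(0) = 3. u(2) = 0 - 3·(0 - (-1))/(3 - (-3)) = -1/2.
F(0) = 3, F(-1/2) = 15/8. u(3) = (-1/2) - (15/8)·((-1/2) - 0)/((15/8) - 3) = -4/3.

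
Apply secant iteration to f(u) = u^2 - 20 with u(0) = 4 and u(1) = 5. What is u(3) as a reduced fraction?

f(4) = -4, f(5) = 5. u(2) = 5 - 5·(5 - 4)/(5 - (-4)) = 40/9.
f(5) = 5, f(40/9) = -20/81. u(3) = (40/9) - (-20/81)·((40/9) - 5)/((-20/81) - 5) = 76/17.

76/17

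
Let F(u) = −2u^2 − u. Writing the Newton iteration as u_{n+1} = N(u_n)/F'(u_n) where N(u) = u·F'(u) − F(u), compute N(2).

F'(u) = −4u − 1.
N(u) = u·F'(u) − F(u) = u·(−4u − 1) − (−2u^2 − u) = −2u^2.
N(2) = −8.

−8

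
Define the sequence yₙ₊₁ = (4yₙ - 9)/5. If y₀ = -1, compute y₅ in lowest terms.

-19933/3125

y₁ = (4·(-1) - 9)/5 = -13/5.
y₂ = (4·(-13/5) - 9)/5 = -97/25.
y₃ = (4·(-97/25) - 9)/5 = -613/125.
y₄ = (4·(-613/125) - 9)/5 = -3577/625.
y₅ = (4·(-3577/625) - 9)/5 = -19933/3125.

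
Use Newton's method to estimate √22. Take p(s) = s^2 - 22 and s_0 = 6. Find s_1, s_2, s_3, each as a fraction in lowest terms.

s_1 = 29/6, s_2 = 1633/348, s_3 = 5330977/1136568

p'(s) = 2s.
p(6) = 14, p'(6) = 12, so s_1 = 6 - 14/12 = 29/6.
p(29/6) = 49/36, p'(29/6) = 29/3, so s_2 = (29/6) - (49/36)/(29/3) = 1633/348.
p(1633/348) = 2401/121104, p'(1633/348) = 1633/174, so s_3 = (1633/348) - (2401/121104)/(1633/174) = 5330977/1136568.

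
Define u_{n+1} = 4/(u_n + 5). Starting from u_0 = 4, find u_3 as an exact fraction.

196/281

u_1 = 4/(4 + 5) = 4/9.
u_2 = 4/(4/9 + 5) = 36/49.
u_3 = 4/(36/49 + 5) = 196/281.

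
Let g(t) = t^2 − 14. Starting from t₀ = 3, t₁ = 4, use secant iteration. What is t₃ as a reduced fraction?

g(3) = −5, g(4) = 2. t₂ = 4 − 2·(4 − 3)/(2 − (−5)) = 26/7.
g(4) = 2, g(26/7) = −10/49. t₃ = (26/7) − (−10/49)·((26/7) − 4)/((−10/49) − 2) = 101/27.

101/27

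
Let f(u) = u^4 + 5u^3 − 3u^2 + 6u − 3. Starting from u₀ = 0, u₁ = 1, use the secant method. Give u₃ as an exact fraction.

f(0) = −3, f(1) = 6. u₂ = 1 − 6·(1 − 0)/(6 − (−3)) = 1/3.
f(1) = 6, f(1/3) = −92/81. u₃ = (1/3) − (−92/81)·((1/3) − 1)/((−92/81) − 6) = 127/289.

127/289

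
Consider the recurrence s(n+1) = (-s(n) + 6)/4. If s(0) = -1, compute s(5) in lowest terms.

1231/1024

s(1) = (-(-1) + 6)/4 = 7/4.
s(2) = (-(7/4) + 6)/4 = 17/16.
s(3) = (-(17/16) + 6)/4 = 79/64.
s(4) = (-(79/64) + 6)/4 = 305/256.
s(5) = (-(305/256) + 6)/4 = 1231/1024.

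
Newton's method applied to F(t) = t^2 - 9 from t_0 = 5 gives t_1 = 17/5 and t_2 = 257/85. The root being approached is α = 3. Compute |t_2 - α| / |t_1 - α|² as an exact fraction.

5/34

t_1 - α = 17/5 - 3 = 2/5, so |t_1 - α| = 2/5.
t_2 - α = 257/85 - 3 = 2/85, so |t_2 - α| = 2/85.
|t_1 - α|² = 4/25.
Ratio = (2/85) / (4/25) = 5/34.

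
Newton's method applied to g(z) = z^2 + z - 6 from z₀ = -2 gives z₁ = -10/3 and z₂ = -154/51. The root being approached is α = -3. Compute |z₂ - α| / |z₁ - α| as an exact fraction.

z₁ - α = -10/3 - (-3) = -10/3 + 3 = -1/3, so |z₁ - α| = 1/3.
z₂ - α = -154/51 - (-3) = -154/51 + 3 = -1/51, so |z₂ - α| = 1/51.
Ratio = (1/51) / (1/3) = 1/17.

1/17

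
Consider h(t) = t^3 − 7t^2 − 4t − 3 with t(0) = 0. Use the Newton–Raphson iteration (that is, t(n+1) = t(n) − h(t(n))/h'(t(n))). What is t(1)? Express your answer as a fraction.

−3/4

h'(t) = 3t^2 − 14t − 4.
h(0) = −3, h'(0) = −4, so t(1) = 0 − (−3)/(−4) = −3/4.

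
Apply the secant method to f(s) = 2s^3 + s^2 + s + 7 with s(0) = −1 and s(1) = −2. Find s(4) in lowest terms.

−6295006/3966503

f(−1) = 5, f(−2) = −7. s(2) = (−2) − (−7)·((−2) − (−1))/((−7) − 5) = −17/12.
f(−2) = −7, f(−17/12) = 1645/864. s(3) = (−17/12) − (1645/864)·((−17/12) − (−2))/((1645/864) − (−7)) = −242/157.
f(−17/12) = 1645/864, f(−242/157) = 1973765/3869893. s(4) = (−242/157) − (1973765/3869893)·((−242/157) − (−17/12))/((1973765/3869893) − (1645/864)) = −6295006/3966503.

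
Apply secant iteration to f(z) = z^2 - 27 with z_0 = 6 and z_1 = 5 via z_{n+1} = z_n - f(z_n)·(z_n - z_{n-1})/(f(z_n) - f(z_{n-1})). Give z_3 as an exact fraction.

f(6) = 9, f(5) = -2. z_2 = 5 - (-2)·(5 - 6)/((-2) - 9) = 57/11.
f(5) = -2, f(57/11) = -18/121. z_3 = (57/11) - (-18/121)·((57/11) - 5)/((-18/121) - (-2)) = 291/56.

291/56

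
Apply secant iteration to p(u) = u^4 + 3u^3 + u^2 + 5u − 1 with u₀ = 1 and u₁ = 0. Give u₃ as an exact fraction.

1000/5131

p(1) = 9, p(0) = −1. u₂ = 0 − (−1)·(0 − 1)/((−1) − 9) = 1/10.
p(0) = −1, p(1/10) = −4869/10000. u₃ = (1/10) − (−4869/10000)·((1/10) − 0)/((−4869/10000) − (−1)) = 1000/5131.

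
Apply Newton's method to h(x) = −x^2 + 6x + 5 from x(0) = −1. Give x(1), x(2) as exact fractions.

h'(x) = −2x + 6.
h(−1) = −2, h'(−1) = 8, so x(1) = (−1) − (−2)/8 = −3/4.
h(−3/4) = −1/16, h'(−3/4) = 15/2, so x(2) = (−3/4) − (−1/16)/(15/2) = −89/120.

x(1) = −3/4, x(2) = −89/120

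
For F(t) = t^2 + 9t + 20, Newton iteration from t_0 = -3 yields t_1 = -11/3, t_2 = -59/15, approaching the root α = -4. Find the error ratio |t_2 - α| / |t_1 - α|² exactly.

3/5

t_1 - α = -11/3 - (-4) = -11/3 + 4 = 1/3, so |t_1 - α| = 1/3.
t_2 - α = -59/15 - (-4) = -59/15 + 4 = 1/15, so |t_2 - α| = 1/15.
|t_1 - α|² = 1/9.
Ratio = (1/15) / (1/9) = 3/5.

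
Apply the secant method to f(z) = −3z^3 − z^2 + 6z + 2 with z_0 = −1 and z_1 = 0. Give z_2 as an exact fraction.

f(−1) = −2, f(0) = 2. z_2 = 0 − 2·(0 − (−1))/(2 − (−2)) = −1/2.

−1/2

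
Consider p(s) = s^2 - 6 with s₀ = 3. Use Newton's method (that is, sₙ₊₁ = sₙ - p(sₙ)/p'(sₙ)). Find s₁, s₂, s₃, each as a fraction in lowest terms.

p'(s) = 2s.
p(3) = 3, p'(3) = 6, so s₁ = 3 - 3/6 = 5/2.
p(5/2) = 1/4, p'(5/2) = 5, so s₂ = (5/2) - (1/4)/5 = 49/20.
p(49/20) = 1/400, p'(49/20) = 49/10, so s₃ = (49/20) - (1/400)/(49/10) = 4801/1960.

s₁ = 5/2, s₂ = 49/20, s₃ = 4801/1960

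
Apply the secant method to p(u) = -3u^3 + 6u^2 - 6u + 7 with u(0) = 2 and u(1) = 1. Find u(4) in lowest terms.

p(2) = -5, p(1) = 4. u(2) = 1 - 4·(1 - 2)/(4 - (-5)) = 13/9.
p(1) = 4, p(13/9) = 440/243. u(3) = (13/9) - (440/243)·((13/9) - 1)/((440/243) - 4) = 241/133.
p(13/9) = 440/243, p(241/133) = -4753760/2352637. u(4) = (241/133) - (-4753760/2352637)·((241/133) - (13/9))/((-4753760/2352637) - (440/243)) = 8055253/4978009.

8055253/4978009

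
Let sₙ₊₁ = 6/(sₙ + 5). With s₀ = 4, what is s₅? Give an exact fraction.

3702/3703

s₁ = 6/(4 + 5) = 2/3.
s₂ = 6/(2/3 + 5) = 18/17.
s₃ = 6/(18/17 + 5) = 102/103.
s₄ = 6/(102/103 + 5) = 618/617.
s₅ = 6/(618/617 + 5) = 3702/3703.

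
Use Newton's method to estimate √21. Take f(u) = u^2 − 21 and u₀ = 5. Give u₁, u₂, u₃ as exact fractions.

u₁ = 23/5, u₂ = 527/115, u₃ = 277727/60605

f'(u) = 2u.
f(5) = 4, f'(5) = 10, so u₁ = 5 − 4/10 = 23/5.
f(23/5) = 4/25, f'(23/5) = 46/5, so u₂ = (23/5) − (4/25)/(46/5) = 527/115.
f(527/115) = 4/13225, f'(527/115) = 1054/115, so u₃ = (527/115) − (4/13225)/(1054/115) = 277727/60605.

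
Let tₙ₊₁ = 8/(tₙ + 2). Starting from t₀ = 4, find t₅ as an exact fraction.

84/43

t₁ = 8/(4 + 2) = 4/3.
t₂ = 8/(4/3 + 2) = 12/5.
t₃ = 8/(12/5 + 2) = 20/11.
t₄ = 8/(20/11 + 2) = 44/21.
t₅ = 8/(44/21 + 2) = 84/43.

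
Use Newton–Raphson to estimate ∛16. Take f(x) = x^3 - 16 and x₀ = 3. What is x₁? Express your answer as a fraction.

f'(x) = 3x^2.
f(3) = 11, f'(3) = 27, so x₁ = 3 - 11/27 = 70/27.

70/27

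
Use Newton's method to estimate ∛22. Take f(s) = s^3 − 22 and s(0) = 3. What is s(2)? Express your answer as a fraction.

f'(s) = 3s^2.
f(3) = 5, f'(3) = 27, so s(1) = 3 − 5/27 = 76/27.
f(76/27) = 5950/19683, f'(76/27) = 5776/243, so s(2) = (76/27) − (5950/19683)/(5776/243) = 655489/233928.

655489/233928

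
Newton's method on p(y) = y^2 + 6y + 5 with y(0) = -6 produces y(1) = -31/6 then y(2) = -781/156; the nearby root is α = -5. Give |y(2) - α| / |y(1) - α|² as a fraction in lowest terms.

3/13

y(1) - α = -31/6 - (-5) = -31/6 + 5 = -1/6, so |y(1) - α| = 1/6.
y(2) - α = -781/156 - (-5) = -781/156 + 5 = -1/156, so |y(2) - α| = 1/156.
|y(1) - α|² = 1/36.
Ratio = (1/156) / (1/36) = 3/13.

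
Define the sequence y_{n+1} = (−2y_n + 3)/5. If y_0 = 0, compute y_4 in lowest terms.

y_1 = (−2·0 + 3)/5 = 3/5.
y_2 = (−2·(3/5) + 3)/5 = 9/25.
y_3 = (−2·(9/25) + 3)/5 = 57/125.
y_4 = (−2·(57/125) + 3)/5 = 261/625.

261/625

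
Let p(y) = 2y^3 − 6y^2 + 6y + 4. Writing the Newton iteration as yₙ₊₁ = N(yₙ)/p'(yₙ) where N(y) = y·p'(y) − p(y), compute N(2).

4

p'(y) = 6y^2 − 12y + 6.
N(y) = y·p'(y) − p(y) = y·(6y^2 − 12y + 6) − (2y^3 − 6y^2 + 6y + 4) = 4y^3 − 6y^2 − 4.
N(2) = 4.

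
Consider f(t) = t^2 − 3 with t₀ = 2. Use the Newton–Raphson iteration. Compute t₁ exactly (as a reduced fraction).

7/4

f'(t) = 2t.
f(2) = 1, f'(2) = 4, so t₁ = 2 − 1/4 = 7/4.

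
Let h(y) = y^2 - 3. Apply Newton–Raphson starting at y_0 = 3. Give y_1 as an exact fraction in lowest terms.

2

h'(y) = 2y.
h(3) = 6, h'(3) = 6, so y_1 = 3 - 6/6 = 2.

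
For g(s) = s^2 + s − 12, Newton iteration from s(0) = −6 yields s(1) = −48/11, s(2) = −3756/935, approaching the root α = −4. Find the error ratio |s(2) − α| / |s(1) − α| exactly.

s(1) − α = −48/11 − (−4) = −48/11 + 4 = −4/11, so |s(1) − α| = 4/11.
s(2) − α = −3756/935 − (−4) = −3756/935 + 4 = −16/935, so |s(2) − α| = 16/935.
Ratio = (16/935) / (4/11) = 4/85.

4/85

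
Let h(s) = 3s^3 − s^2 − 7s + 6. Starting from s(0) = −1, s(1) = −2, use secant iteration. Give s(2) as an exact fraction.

−26/17

h(−1) = 9, h(−2) = −8. s(2) = (−2) − (−8)·((−2) − (−1))/((−8) − 9) = −26/17.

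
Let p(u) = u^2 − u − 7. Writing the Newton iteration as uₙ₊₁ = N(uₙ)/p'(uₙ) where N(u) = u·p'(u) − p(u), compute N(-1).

p'(u) = 2u − 1.
N(u) = u·p'(u) − p(u) = u·(2u − 1) − (u^2 − u − 7) = u^2 + 7.
N(-1) = 8.

8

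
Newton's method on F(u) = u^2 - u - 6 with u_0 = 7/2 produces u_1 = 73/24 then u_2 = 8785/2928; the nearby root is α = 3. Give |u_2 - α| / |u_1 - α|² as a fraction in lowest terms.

12/61

u_1 - α = 73/24 - 3 = 1/24, so |u_1 - α| = 1/24.
u_2 - α = 8785/2928 - 3 = 1/2928, so |u_2 - α| = 1/2928.
|u_1 - α|² = 1/576.
Ratio = (1/2928) / (1/576) = 12/61.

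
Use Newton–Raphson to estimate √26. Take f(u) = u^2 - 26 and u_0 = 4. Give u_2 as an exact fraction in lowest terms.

857/168

f'(u) = 2u.
f(4) = -10, f'(4) = 8, so u_1 = 4 - (-10)/8 = 21/4.
f(21/4) = 25/16, f'(21/4) = 21/2, so u_2 = (21/4) - (25/16)/(21/2) = 857/168.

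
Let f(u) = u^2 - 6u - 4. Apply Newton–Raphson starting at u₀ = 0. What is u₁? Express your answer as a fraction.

f'(u) = 2u - 6.
f(0) = -4, f'(0) = -6, so u₁ = 0 - (-4)/(-6) = -2/3.

-2/3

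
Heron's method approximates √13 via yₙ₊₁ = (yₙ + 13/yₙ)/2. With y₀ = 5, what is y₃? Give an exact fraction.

y₁ = (5 + 13/5)/2 = 19/5.
y₂ = (19/5 + 13/(19/5))/2 = 343/95.
y₃ = (343/95 + 13/(343/95))/2 = 117487/32585.

117487/32585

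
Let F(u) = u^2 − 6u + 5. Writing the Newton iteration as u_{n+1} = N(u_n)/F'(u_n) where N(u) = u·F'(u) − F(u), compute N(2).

−1

F'(u) = 2u − 6.
N(u) = u·F'(u) − F(u) = u·(2u − 6) − (u^2 − 6u + 5) = u^2 − 5.
N(2) = −1.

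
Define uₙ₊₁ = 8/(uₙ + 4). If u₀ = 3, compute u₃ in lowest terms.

36/25

u₁ = 8/(3 + 4) = 8/7.
u₂ = 8/(8/7 + 4) = 14/9.
u₃ = 8/(14/9 + 4) = 36/25.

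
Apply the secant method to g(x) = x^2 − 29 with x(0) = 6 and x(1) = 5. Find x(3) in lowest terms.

307/57

g(6) = 7, g(5) = −4. x(2) = 5 − (−4)·(5 − 6)/((−4) − 7) = 59/11.
g(5) = −4, g(59/11) = −28/121. x(3) = (59/11) − (−28/121)·((59/11) − 5)/((−28/121) − (−4)) = 307/57.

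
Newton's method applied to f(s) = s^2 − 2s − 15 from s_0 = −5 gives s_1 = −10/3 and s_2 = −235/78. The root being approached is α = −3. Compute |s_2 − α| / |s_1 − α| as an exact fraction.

1/26

s_1 − α = −10/3 − (−3) = −10/3 + 3 = −1/3, so |s_1 − α| = 1/3.
s_2 − α = −235/78 − (−3) = −235/78 + 3 = −1/78, so |s_2 − α| = 1/78.
Ratio = (1/78) / (1/3) = 1/26.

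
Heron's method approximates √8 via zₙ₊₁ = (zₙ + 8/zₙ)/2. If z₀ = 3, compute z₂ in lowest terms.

z₁ = (3 + 8/3)/2 = 17/6.
z₂ = (17/6 + 8/(17/6))/2 = 577/204.

577/204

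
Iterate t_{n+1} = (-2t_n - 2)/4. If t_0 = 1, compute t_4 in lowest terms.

t_1 = (-2·1 - 2)/4 = -1.
t_2 = (-2·(-1) - 2)/4 = 0.
t_3 = (-2·0 - 2)/4 = -1/2.
t_4 = (-2·(-1/2) - 2)/4 = -1/4.

-1/4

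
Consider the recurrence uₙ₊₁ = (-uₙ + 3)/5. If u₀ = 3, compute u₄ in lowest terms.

u₁ = (-3 + 3)/5 = 0.
u₂ = (-0 + 3)/5 = 3/5.
u₃ = (-(3/5) + 3)/5 = 12/25.
u₄ = (-(12/25) + 3)/5 = 63/125.

63/125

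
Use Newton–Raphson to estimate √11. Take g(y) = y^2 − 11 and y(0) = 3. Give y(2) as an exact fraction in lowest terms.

199/60

g'(y) = 2y.
g(3) = −2, g'(3) = 6, so y(1) = 3 − (−2)/6 = 10/3.
g(10/3) = 1/9, g'(10/3) = 20/3, so y(2) = (10/3) − (1/9)/(20/3) = 199/60.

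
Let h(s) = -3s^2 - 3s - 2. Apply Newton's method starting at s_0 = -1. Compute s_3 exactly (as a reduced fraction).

-19/21

h'(s) = -6s - 3.
h(-1) = -2, h'(-1) = 3, so s_1 = (-1) - (-2)/3 = -1/3.
h(-1/3) = -4/3, h'(-1/3) = -1, so s_2 = (-1/3) - (-4/3)/(-1) = -5/3.
h(-5/3) = -16/3, h'(-5/3) = 7, so s_3 = (-5/3) - (-16/3)/7 = -19/21.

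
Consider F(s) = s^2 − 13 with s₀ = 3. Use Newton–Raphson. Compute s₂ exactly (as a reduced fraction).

119/33

F'(s) = 2s.
F(3) = −4, F'(3) = 6, so s₁ = 3 − (−4)/6 = 11/3.
F(11/3) = 4/9, F'(11/3) = 22/3, so s₂ = (11/3) − (4/9)/(22/3) = 119/33.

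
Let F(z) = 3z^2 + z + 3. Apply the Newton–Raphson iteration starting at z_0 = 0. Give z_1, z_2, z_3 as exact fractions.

z_1 = -3, z_2 = -24/17, z_3 = -861/2159

F'(z) = 6z + 1.
F(0) = 3, F'(0) = 1, so z_1 = 0 - 3/1 = -3.
F(-3) = 27, F'(-3) = -17, so z_2 = (-3) - 27/(-17) = -24/17.
F(-24/17) = 2187/289, F'(-24/17) = -127/17, so z_3 = (-24/17) - (2187/289)/(-127/17) = -861/2159.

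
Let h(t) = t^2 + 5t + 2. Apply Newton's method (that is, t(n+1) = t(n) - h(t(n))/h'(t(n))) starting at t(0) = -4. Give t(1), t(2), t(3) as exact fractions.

t(1) = -14/3, t(2) = -178/39, t(3) = -28642/6279

h'(t) = 2t + 5.
h(-4) = -2, h'(-4) = -3, so t(1) = (-4) - (-2)/(-3) = -14/3.
h(-14/3) = 4/9, h'(-14/3) = -13/3, so t(2) = (-14/3) - (4/9)/(-13/3) = -178/39.
h(-178/39) = 16/1521, h'(-178/39) = -161/39, so t(3) = (-178/39) - (16/1521)/(-161/39) = -28642/6279.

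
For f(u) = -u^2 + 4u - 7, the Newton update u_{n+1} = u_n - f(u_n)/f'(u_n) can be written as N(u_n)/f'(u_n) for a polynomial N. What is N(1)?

f'(u) = -2u + 4.
N(u) = u·f'(u) - f(u) = u·(-2u + 4) - (-u^2 + 4u - 7) = -u^2 + 7.
N(1) = 6.

6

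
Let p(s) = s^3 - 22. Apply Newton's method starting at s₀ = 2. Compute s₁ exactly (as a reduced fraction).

p'(s) = 3s^2.
p(2) = -14, p'(2) = 12, so s₁ = 2 - (-14)/12 = 19/6.

19/6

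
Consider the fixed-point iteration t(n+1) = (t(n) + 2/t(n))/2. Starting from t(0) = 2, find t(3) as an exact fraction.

t(1) = (2 + 2/2)/2 = 3/2.
t(2) = (3/2 + 2/(3/2))/2 = 17/12.
t(3) = (17/12 + 2/(17/12))/2 = 577/408.

577/408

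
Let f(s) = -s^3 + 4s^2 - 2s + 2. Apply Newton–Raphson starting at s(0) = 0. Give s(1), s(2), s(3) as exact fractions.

f'(s) = -3s^2 + 8s - 2.
f(0) = 2, f'(0) = -2, so s(1) = 0 - 2/(-2) = 1.
f(1) = 3, f'(1) = 3, so s(2) = 1 - 3/3 = 0.
f(0) = 2, f'(0) = -2, so s(3) = 0 - 2/(-2) = 1.

s(1) = 1, s(2) = 0, s(3) = 1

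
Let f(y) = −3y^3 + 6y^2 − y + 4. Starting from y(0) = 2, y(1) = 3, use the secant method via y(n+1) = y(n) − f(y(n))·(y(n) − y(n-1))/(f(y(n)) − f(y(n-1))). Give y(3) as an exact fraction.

f(2) = 2, f(3) = −26. y(2) = 3 − (−26)·(3 − 2)/((−26) − 2) = 29/14.
f(3) = −26, f(29/14) = 2769/2744. y(3) = (29/14) − (2769/2744)·((29/14) − 3)/((2769/2744) − (−26)) = 12007/5701.

12007/5701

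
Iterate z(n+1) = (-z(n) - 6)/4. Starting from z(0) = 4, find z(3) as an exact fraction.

z(1) = (-4 - 6)/4 = -5/2.
z(2) = (-(-5/2) - 6)/4 = -7/8.
z(3) = (-(-7/8) - 6)/4 = -41/32.

-41/32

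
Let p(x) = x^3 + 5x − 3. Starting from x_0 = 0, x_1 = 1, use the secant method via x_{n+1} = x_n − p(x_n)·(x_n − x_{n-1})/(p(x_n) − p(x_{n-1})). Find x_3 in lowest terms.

p(0) = −3, p(1) = 3. x_2 = 1 − 3·(1 − 0)/(3 − (−3)) = 1/2.
p(1) = 3, p(1/2) = −3/8. x_3 = (1/2) − (−3/8)·((1/2) − 1)/((−3/8) − 3) = 5/9.

5/9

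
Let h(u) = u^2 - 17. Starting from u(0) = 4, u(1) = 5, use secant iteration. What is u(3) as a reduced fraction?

h(4) = -1, h(5) = 8. u(2) = 5 - 8·(5 - 4)/(8 - (-1)) = 37/9.
h(5) = 8, h(37/9) = -8/81. u(3) = (37/9) - (-8/81)·((37/9) - 5)/((-8/81) - 8) = 169/41.

169/41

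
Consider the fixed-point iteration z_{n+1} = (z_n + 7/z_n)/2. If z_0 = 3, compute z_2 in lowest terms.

127/48

z_1 = (3 + 7/3)/2 = 8/3.
z_2 = (8/3 + 7/(8/3))/2 = 127/48.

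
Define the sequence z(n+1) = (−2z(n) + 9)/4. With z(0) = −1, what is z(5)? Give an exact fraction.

z(1) = (−2·(−1) + 9)/4 = 11/4.
z(2) = (−2·(11/4) + 9)/4 = 7/8.
z(3) = (−2·(7/8) + 9)/4 = 29/16.
z(4) = (−2·(29/16) + 9)/4 = 43/32.
z(5) = (−2·(43/32) + 9)/4 = 101/64.

101/64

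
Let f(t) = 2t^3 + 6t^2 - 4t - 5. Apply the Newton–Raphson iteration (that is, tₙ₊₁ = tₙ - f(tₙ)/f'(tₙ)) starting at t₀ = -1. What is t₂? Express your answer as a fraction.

-1642/2365

f'(t) = 6t^2 + 12t - 4.
f(-1) = 3, f'(-1) = -10, so t₁ = (-1) - 3/(-10) = -7/10.
f(-7/10) = 27/500, f'(-7/10) = -473/50, so t₂ = (-7/10) - (27/500)/(-473/50) = -1642/2365.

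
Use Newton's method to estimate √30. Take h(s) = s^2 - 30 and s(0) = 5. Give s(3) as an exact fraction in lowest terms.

h'(s) = 2s.
h(5) = -5, h'(5) = 10, so s(1) = 5 - (-5)/10 = 11/2.
h(11/2) = 1/4, h'(11/2) = 11, so s(2) = (11/2) - (1/4)/11 = 241/44.
h(241/44) = 1/1936, h'(241/44) = 241/22, so s(3) = (241/44) - (1/1936)/(241/22) = 116161/21208.

116161/21208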